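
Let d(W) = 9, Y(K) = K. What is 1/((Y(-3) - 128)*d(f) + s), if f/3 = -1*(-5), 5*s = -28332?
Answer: -5/34227 ≈ -0.00014608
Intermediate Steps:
s = -28332/5 (s = (⅕)*(-28332) = -28332/5 ≈ -5666.4)
f = 15 (f = 3*(-1*(-5)) = 3*5 = 15)
1/((Y(-3) - 128)*d(f) + s) = 1/((-3 - 128)*9 - 28332/5) = 1/(-131*9 - 28332/5) = 1/(-1179 - 28332/5) = 1/(-34227/5) = -5/34227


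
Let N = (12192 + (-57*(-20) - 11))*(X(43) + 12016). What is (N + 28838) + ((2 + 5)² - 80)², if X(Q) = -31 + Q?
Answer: 160254787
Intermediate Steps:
N = 160224988 (N = (12192 + (-57*(-20) - 11))*((-31 + 43) + 12016) = (12192 + (1140 - 11))*(12 + 12016) = (12192 + 1129)*12028 = 13321*12028 = 160224988)
(N + 28838) + ((2 + 5)² - 80)² = (160224988 + 28838) + ((2 + 5)² - 80)² = 160253826 + (7² - 80)² = 160253826 + (49 - 80)² = 160253826 + (-31)² = 160253826 + 961 = 160254787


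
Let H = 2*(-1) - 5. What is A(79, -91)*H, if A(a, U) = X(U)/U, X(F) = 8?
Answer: 8/13 ≈ 0.61539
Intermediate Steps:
H = -7 (H = -2 - 5 = -7)
A(a, U) = 8/U
A(79, -91)*H = (8/(-91))*(-7) = (8*(-1/91))*(-7) = -8/91*(-7) = 8/13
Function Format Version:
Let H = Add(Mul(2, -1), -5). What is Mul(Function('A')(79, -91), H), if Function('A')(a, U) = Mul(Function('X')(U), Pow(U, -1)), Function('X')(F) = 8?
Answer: Rational(8, 13) ≈ 0.61539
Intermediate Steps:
H = -7 (H = Add(-2, -5) = -7)
Function('A')(a, U) = Mul(8, Pow(U, -1))
Mul(Function('A')(79, -91), H) = Mul(Mul(8, Pow(-91, -1)), -7) = Mul(Mul(8, Rational(-1, 91)), -7) = Mul(Rational(-8, 91), -7) = Rational(8, 13)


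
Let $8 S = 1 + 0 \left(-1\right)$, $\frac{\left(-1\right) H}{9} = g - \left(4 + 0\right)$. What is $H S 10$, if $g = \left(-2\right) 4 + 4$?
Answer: $90$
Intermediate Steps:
$g = -4$ ($g = -8 + 4 = -4$)
$H = 72$ ($H = - 9 \left(-4 - \left(4 + 0\right)\right) = - 9 \left(-4 - 4\right) = \left(-9\right) \left(-8\right) = 72$)
$S = \frac{1}{8}$ ($S = \frac{1 + 0 \left(-1\right)}{8} = \frac{1 + 0}{8} = \frac{1}{8} \cdot 1 = \frac{1}{8} \approx 0.125$)
$H S 10 = 72 \cdot \frac{1}{8} \cdot 10 = 9 \cdot 10 = 90$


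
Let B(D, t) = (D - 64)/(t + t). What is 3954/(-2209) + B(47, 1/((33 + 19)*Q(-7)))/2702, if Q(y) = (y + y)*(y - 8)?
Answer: -15408792/426337 ≈ -36.142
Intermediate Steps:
Q(y) = 2*y*(-8 + y) (Q(y) = (2*y)*(-8 + y) = 2*y*(-8 + y))
B(D, t) = (-64 + D)/(2*t) (B(D, t) = (-64 + D)/((2*t)) = (-64 + D)*(1/(2*t)) = (-64 + D)/(2*t))
3954/(-2209) + B(47, 1/((33 + 19)*Q(-7)))/2702 = 3954/(-2209) + ((-64 + 47)/(2*((1/((33 + 19)*((2*(-7)*(-8 - 7))))))))/2702 = 3954*(-1/2209) + ((½)*(-17)/(1/(52*((2*(-7)*(-15))))))*(1/2702) = -3954/2209 + ((½)*(-17)/((1/52)/210))*(1/2702) = -3954/2209 + ((½)*(-17)/((1/52)*(1/210)))*(1/2702) = -3954/2209 + ((½)*(-17)/(1/10920))*(1/2702) = -3954/2209 + ((½)*10920*(-17))*(1/2702) = -3954/2209 - 92820*1/2702 = -3954/2209 - 6630/193 = -15408792/426337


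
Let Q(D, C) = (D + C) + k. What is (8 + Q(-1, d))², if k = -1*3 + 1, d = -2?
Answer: 9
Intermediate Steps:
k = -2 (k = -3 + 1 = -2)
Q(D, C) = -2 + C + D (Q(D, C) = (D + C) - 2 = (C + D) - 2 = -2 + C + D)
(8 + Q(-1, d))² = (8 + (-2 - 2 - 1))² = (8 - 5)² = 3² = 9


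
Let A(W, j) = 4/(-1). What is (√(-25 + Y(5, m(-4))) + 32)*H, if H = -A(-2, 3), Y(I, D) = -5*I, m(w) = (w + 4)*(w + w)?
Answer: 128 + 20*I*√2 ≈ 128.0 + 28.284*I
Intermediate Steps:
m(w) = 2*w*(4 + w) (m(w) = (4 + w)*(2*w) = 2*w*(4 + w))
A(W, j) = -4 (A(W, j) = 4*(-1) = -4)
H = 4 (H = -1*(-4) = 4)
(√(-25 + Y(5, m(-4))) + 32)*H = (√(-25 - 5*5) + 32)*4 = (√(-25 - 25) + 32)*4 = (√(-50) + 32)*4 = (5*I*√2 + 32)*4 = (32 + 5*I*√2)*4 = 128 + 20*I*√2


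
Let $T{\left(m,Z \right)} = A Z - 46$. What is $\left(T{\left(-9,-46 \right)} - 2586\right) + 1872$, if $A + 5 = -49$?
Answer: $1724$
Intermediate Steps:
$A = -54$ ($A = -5 - 49 = -54$)
$T{\left(m,Z \right)} = -46 - 54 Z$ ($T{\left(m,Z \right)} = - 54 Z - 46 = -46 - 54 Z$)
$\left(T{\left(-9,-46 \right)} - 2586\right) + 1872 = \left(\left(-46 - -2484\right) - 2586\right) + 1872 = \left(\left(-46 + 2484\right) - 2586\right) + 1872 = \left(2438 - 2586\right) + 1872 = -148 + 1872 = 1724$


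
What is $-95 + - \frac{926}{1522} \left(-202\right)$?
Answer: $\frac{21231}{761} \approx 27.899$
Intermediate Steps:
$-95 + - \frac{926}{1522} \left(-202\right) = -95 + \left(-926\right) \frac{1}{1522} \left(-202\right) = -95 - - \frac{93526}{761} = -95 + \frac{93526}{761} = \frac{21231}{761}$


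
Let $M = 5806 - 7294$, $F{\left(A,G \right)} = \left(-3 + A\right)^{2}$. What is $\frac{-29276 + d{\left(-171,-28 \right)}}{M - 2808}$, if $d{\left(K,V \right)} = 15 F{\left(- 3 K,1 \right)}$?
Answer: $- \frac{484028}{537} \approx -901.36$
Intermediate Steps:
$M = -1488$ ($M = 5806 - 7294 = -1488$)
$d{\left(K,V \right)} = 15 \left(-3 - 3 K\right)^{2}$
$\frac{-29276 + d{\left(-171,-28 \right)}}{M - 2808} = \frac{-29276 + 135 \left(1 - 171\right)^{2}}{-1488 - 2808} = \frac{-29276 + 135 \left(-170\right)^{2}}{-4296} = \left(-29276 + 135 \cdot 28900\right) \left(- \frac{1}{4296}\right) = \left(-29276 + 3901500\right) \left(- \frac{1}{4296}\right) = 3872224 \left(- \frac{1}{4296}\right) = - \frac{484028}{537}$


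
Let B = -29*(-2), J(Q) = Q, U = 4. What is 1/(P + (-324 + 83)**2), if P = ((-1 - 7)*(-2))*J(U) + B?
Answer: 1/58203 ≈ 1.7181e-5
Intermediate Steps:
B = 58
P = 122 (P = ((-1 - 7)*(-2))*4 + 58 = -8*(-2)*4 + 58 = 16*4 + 58 = 64 + 58 = 122)
1/(P + (-324 + 83)**2) = 1/(122 + (-324 + 83)**2) = 1/(122 + (-241)**2) = 1/(122 + 58081) = 1/58203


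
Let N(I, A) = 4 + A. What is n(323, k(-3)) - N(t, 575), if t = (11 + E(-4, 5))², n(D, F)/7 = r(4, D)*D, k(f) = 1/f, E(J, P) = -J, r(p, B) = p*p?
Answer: 35597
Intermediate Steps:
r(p, B) = p²
n(D, F) = 112*D (n(D, F) = 7*(4²*D) = 7*(16*D) = 112*D)
t = 225 (t = (11 - 1*(-4))² = (11 + 4)² = 15² = 225)
n(323, k(-3)) - N(t, 575) = 112*323 - (4 + 575) = 36176 - 1*579 = 36176 - 579 = 35597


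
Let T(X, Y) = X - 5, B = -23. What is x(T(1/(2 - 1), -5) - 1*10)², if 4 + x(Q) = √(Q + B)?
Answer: (4 - I*√37)² ≈ -21.0 - 48.662*I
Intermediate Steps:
T(X, Y) = -5 + X
x(Q) = -4 + √(-23 + Q) (x(Q) = -4 + √(Q - 23) = -4 + √(-23 + Q))
x(T(1/(2 - 1), -5) - 1*10)² = (-4 + √(-23 + ((-5 + 1/(2 - 1)) - 1*10)))² = (-4 + √(-23 + ((-5 + 1/1) - 10)))² = (-4 + √(-23 + ((-5 + 1) - 10)))² = (-4 + √(-23 + (-4 - 10)))² = (-4 + √(-23 - 14))² = (-4 + √(-37))² = (-4 + I*√37)²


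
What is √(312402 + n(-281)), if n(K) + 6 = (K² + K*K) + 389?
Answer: √470707 ≈ 686.08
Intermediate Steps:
n(K) = 383 + 2*K² (n(K) = -6 + ((K² + K*K) + 389) = -6 + ((K² + K²) + 389) = -6 + (2*K² + 389) = -6 + (389 + 2*K²) = 383 + 2*K²)
√(312402 + n(-281)) = √(312402 + (383 + 2*(-281)²)) = √(312402 + (383 + 2*78961)) = √(312402 + (383 + 157922)) = √(312402 + 158305) = √470707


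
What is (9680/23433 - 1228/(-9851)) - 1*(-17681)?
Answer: 4081579351327/230838483 ≈ 17682.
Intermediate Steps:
(9680/23433 - 1228/(-9851)) - 1*(-17681) = (9680*(1/23433) - 1228*(-1/9851)) + 17681 = (9680/23433 + 1228/9851) + 17681 = 124133404/230838483 + 17681 = 4081579351327/230838483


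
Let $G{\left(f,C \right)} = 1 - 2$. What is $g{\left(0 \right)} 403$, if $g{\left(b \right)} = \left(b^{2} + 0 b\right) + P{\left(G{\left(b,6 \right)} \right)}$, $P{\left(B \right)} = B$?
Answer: $-403$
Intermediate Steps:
$G{\left(f,C \right)} = -1$ ($G{\left(f,C \right)} = 1 - 2 = -1$)
$g{\left(b \right)} = -1 + b^{2}$ ($g{\left(b \right)} = \left(b^{2} + 0 b\right) - 1 = \left(b^{2} + 0\right) - 1 = b^{2} - 1 = -1 + b^{2}$)
$g{\left(0 \right)} 403 = \left(-1 + 0^{2}\right) 403 = \left(-1 + 0\right) 403 = \left(-1\right) 403 = -403$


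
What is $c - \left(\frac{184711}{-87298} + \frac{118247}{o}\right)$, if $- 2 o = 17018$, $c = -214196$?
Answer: $- \frac{159096895977167}{742818682} \approx -2.1418 \cdot 10^{5}$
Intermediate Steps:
$o = -8509$ ($o = \left(- \frac{1}{2}\right) 17018 = -8509$)
$c - \left(\frac{184711}{-87298} + \frac{118247}{o}\right) = -214196 - \left(\frac{184711}{-87298} + \frac{118247}{-8509}\right) = -214196 - \left(184711 \left(- \frac{1}{87298}\right) + 118247 \left(- \frac{1}{8509}\right)\right) = -214196 - \left(- \frac{184711}{87298} - \frac{118247}{8509}\right) = -214196 - - \frac{11894432505}{742818682} = -214196 + \frac{11894432505}{742818682} = - \frac{159096895977167}{742818682}$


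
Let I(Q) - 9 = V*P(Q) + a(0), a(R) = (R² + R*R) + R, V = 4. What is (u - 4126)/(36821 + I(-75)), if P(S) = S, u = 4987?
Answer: 861/36530 ≈ 0.023570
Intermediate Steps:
a(R) = R + 2*R² (a(R) = (R² + R²) + R = 2*R² + R = R + 2*R²)
I(Q) = 9 + 4*Q (I(Q) = 9 + (4*Q + 0*(1 + 2*0)) = 9 + (4*Q + 0*(1 + 0)) = 9 + (4*Q + 0*1) = 9 + (4*Q + 0) = 9 + 4*Q)
(u - 4126)/(36821 + I(-75)) = (4987 - 4126)/(36821 + (9 + 4*(-75))) = 861/(36821 + (9 - 300)) = 861/(36821 - 291) = 861/36530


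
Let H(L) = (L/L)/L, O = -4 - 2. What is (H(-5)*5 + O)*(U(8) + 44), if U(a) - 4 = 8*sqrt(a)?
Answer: -336 - 112*sqrt(2) ≈ -494.39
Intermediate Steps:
U(a) = 4 + 8*sqrt(a)
O = -6
H(L) = 1/L
(H(-5)*5 + O)*(U(8) + 44) = (5/(-5) - 6)*((4 + 8*sqrt(8)) + 44) = (-1/5*5 - 6)*((4 + 8*(2*sqrt(2))) + 44) = (-1 - 6)*((4 + 16*sqrt(2)) + 44) = -7*(48 + 16*sqrt(2)) = -336 - 112*sqrt(2)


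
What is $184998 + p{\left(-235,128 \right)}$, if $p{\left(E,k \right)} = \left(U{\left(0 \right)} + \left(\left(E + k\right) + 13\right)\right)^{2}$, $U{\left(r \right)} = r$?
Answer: $193834$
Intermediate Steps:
$p{\left(E,k \right)} = \left(13 + E + k\right)^{2}$ ($p{\left(E,k \right)} = \left(0 + \left(\left(E + k\right) + 13\right)\right)^{2} = \left(0 + \left(13 + E + k\right)\right)^{2} = \left(13 + E + k\right)^{2}$)
$184998 + p{\left(-235,128 \right)} = 184998 + \left(13 - 235 + 128\right)^{2} = 184998 + \left(-94\right)^{2} = 184998 + 8836 = 193834$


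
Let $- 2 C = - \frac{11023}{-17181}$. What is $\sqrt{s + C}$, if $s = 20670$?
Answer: $\frac{\sqrt{2711740291906}}{11454} \approx 143.77$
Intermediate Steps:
$C = - \frac{11023}{34362}$ ($C = - \frac{\left(-11023\right) \frac{1}{-17181}}{2} = - \frac{\left(-11023\right) \left(- \frac{1}{17181}\right)}{2} = \left(- \frac{1}{2}\right) \frac{11023}{17181} = - \frac{11023}{34362} \approx -0.32079$)
$\sqrt{s + C} = \sqrt{20670 - \frac{11023}{34362}} = \sqrt{\frac{710251517}{34362}} = \frac{\sqrt{2711740291906}}{11454}$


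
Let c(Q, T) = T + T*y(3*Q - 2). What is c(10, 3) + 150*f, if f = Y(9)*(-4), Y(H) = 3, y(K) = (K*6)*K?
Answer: 12315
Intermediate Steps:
y(K) = 6*K² (y(K) = (6*K)*K = 6*K²)
f = -12 (f = 3*(-4) = -12)
c(Q, T) = T + 6*T*(-2 + 3*Q)² (c(Q, T) = T + T*(6*(3*Q - 2)²) = T + T*(6*(-2 + 3*Q)²) = T + 6*T*(-2 + 3*Q)²)
c(10, 3) + 150*f = 3*(1 + 6*(-2 + 3*10)²) + 150*(-12) = 3*(1 + 6*(-2 + 30)²) - 1800 = 3*(1 + 6*28²) - 1800 = 3*(1 + 6*784) - 1800 = 3*(1 + 4704) - 1800 = 3*4705 - 1800 = 14115 - 1800 = 12315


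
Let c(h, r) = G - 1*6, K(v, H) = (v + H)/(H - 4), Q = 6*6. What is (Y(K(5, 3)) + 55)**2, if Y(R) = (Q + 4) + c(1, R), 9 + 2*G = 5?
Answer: 7569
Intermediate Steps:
G = -2 (G = -9/2 + (1/2)*5 = -9/2 + 5/2 = -2)
Q = 36
K(v, H) = (H + v)/(-4 + H)
c(h, r) = -8 (c(h, r) = -2 - 1*6 = -2 - 6 = -8)
Y(R) = 32 (Y(R) = (36 + 4) - 8 = 40 - 8 = 32)
(Y(K(5, 3)) + 55)**2 = (32 + 55)**2 = 87**2 = 7569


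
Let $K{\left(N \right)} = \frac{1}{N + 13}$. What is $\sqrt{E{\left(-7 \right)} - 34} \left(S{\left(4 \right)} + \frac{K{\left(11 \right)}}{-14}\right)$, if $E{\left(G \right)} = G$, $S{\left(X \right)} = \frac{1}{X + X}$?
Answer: $\frac{41 i \sqrt{41}}{336} \approx 0.78133 i$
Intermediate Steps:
$S{\left(X \right)} = \frac{1}{2 X}$
$K{\left(N \right)} = \frac{1}{13 + N}$
$\sqrt{E{\left(-7 \right)} - 34} \left(S{\left(4 \right)} + \frac{K{\left(11 \right)}}{-14}\right) = \sqrt{-7 - 34} \left(\frac{1}{2 \cdot 4} + \frac{1}{\left(13 + 11\right) \left(-14\right)}\right) = \sqrt{-41} \left(\frac{1}{2} \cdot \frac{1}{4} + \frac{1}{24} \left(- \frac{1}{14}\right)\right) = i \sqrt{41} \left(\frac{1}{8} + \frac{1}{24} \left(- \frac{1}{14}\right)\right) = i \sqrt{41} \left(\frac{1}{8} - \frac{1}{336}\right) = i \sqrt{41} \cdot \frac{41}{336} = \frac{41 i \sqrt{41}}{336}$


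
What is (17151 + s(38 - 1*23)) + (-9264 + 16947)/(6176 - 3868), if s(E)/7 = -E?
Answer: 39349851/2308 ≈ 17049.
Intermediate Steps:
s(E) = -7*E (s(E) = 7*(-E) = -7*E)
(17151 + s(38 - 1*23)) + (-9264 + 16947)/(6176 - 3868) = (17151 - 7*(38 - 1*23)) + (-9264 + 16947)/(6176 - 3868) = (17151 - 7*(38 - 23)) + 7683/2308 = (17151 - 7*15) + 7683*(1/2308) = (17151 - 105) + 7683/2308 = 17046 + 7683/2308 = 39349851/2308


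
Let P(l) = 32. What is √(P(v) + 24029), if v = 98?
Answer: √24061 ≈ 155.12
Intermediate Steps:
√(P(v) + 24029) = √(32 + 24029) = √24061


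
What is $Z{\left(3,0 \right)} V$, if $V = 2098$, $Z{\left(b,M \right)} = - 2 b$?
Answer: $-12588$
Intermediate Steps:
$Z{\left(3,0 \right)} V = \left(-2\right) 3 \cdot 2098 = \left(-6\right) 2098 = -12588$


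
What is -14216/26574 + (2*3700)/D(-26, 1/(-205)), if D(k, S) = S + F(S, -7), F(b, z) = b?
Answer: -10078196608/13287 ≈ -7.5850e+5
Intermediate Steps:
D(k, S) = 2*S (D(k, S) = S + S = 2*S)
-14216/26574 + (2*3700)/D(-26, 1/(-205)) = -14216/26574 + (2*3700)/((2/(-205))) = -14216*1/26574 + 7400/((2*(-1/205))) = -7108/13287 + 7400/(-2/205) = -7108/13287 + 7400*(-205/2) = -7108/13287 - 758500 = -10078196608/13287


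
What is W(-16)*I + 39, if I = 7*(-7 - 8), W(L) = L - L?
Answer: 39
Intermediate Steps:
W(L) = 0
I = -105 (I = 7*(-15) = -105)
W(-16)*I + 39 = 0*(-105) + 39 = 0 + 39 = 39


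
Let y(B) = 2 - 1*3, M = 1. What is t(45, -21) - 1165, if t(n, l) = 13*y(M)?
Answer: -1178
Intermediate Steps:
y(B) = -1 (y(B) = 2 - 3 = -1)
t(n, l) = -13 (t(n, l) = 13*(-1) = -13)
t(45, -21) - 1165 = -13 - 1165 = -1178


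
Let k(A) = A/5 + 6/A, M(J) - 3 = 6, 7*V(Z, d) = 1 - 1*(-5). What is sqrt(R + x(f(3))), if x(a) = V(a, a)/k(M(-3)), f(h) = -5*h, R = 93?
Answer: sqrt(6261843)/259 ≈ 9.6617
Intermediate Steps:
V(Z, d) = 6/7 (V(Z, d) = (1 - 1*(-5))/7 = (1 + 5)/7 = (1/7)*6 = 6/7)
M(J) = 9 (M(J) = 3 + 6 = 9)
k(A) = 6/A + A/5 (k(A) = A*(1/5) + 6/A = A/5 + 6/A = 6/A + A/5)
x(a) = 90/259 (x(a) = 6/(7*(6/9 + (1/5)*9)) = 6/(7*(6*(1/9) + 9/5)) = 6/(7*(2/3 + 9/5)) = 6/(7*(37/15)) = (6/7)*(15/37) = 90/259)
sqrt(R + x(f(3))) = sqrt(93 + 90/259) = sqrt(24177/259) = sqrt(6261843)/259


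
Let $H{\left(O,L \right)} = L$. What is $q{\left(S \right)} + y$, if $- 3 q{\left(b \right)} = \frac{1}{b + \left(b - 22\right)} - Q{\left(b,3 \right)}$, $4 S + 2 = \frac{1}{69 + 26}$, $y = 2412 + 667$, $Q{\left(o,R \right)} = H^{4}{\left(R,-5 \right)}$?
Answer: $\frac{43087268}{13107} \approx 3287.3$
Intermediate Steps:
$Q{\left(o,R \right)} = 625$ ($Q{\left(o,R \right)} = \left(-5\right)^{4} = 625$)
$y = 3079$
$S = - \frac{189}{380}$ ($S = - \frac{1}{2} + \frac{1}{4 \left(69 + 26\right)} = - \frac{1}{2} + \frac{1}{4 \cdot 95} = - \frac{1}{2} + \frac{1}{4} \cdot \frac{1}{95} = - \frac{1}{2} + \frac{1}{380} = - \frac{189}{380} \approx -0.49737$)
$q{\left(b \right)} = \frac{625}{3} - \frac{1}{3 \left(-22 + 2 b\right)}$ ($q{\left(b \right)} = - \frac{\frac{1}{b + \left(b - 22\right)} - 625}{3} = - \frac{\frac{1}{b + \left(-22 + b\right)} - 625}{3} = - \frac{\frac{1}{-22 + 2 b} - 625}{3} = - \frac{-625 + \frac{1}{-22 + 2 b}}{3} = \frac{625}{3} - \frac{1}{3 \left(-22 + 2 b\right)}$)
$q{\left(S \right)} + y = \frac{-13751 + 1250 \left(- \frac{189}{380}\right)}{6 \left(-11 - \frac{189}{380}\right)} + 3079 = \frac{-13751 - \frac{23625}{38}}{6 \left(- \frac{4369}{380}\right)} + 3079 = \frac{1}{6} \left(- \frac{380}{4369}\right) \left(- \frac{546163}{38}\right) + 3079 = \frac{2730815}{13107} + 3079 = \frac{43087268}{13107}$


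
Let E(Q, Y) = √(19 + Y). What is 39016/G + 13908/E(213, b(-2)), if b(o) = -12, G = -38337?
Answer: -39016/38337 + 13908*√7/7 ≈ 5255.7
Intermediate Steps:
39016/G + 13908/E(213, b(-2)) = 39016/(-38337) + 13908/(√(19 - 12)) = 39016*(-1/38337) + 13908/(√7) = -39016/38337 + 13908*(√7/7) = -39016/38337 + 13908*√7/7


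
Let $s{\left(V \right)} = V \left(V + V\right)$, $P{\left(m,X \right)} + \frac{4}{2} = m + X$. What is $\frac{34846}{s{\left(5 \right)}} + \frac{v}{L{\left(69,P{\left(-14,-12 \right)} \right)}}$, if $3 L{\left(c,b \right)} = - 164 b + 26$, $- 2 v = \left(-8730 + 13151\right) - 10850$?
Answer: $\frac{161401003}{230900} \approx 699.01$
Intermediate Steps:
$P{\left(m,X \right)} = -2 + X + m$ ($P{\left(m,X \right)} = -2 + \left(m + X\right) = -2 + \left(X + m\right) = -2 + X + m$)
$v = \frac{6429}{2}$ ($v = - \frac{\left(-8730 + 13151\right) - 10850}{2} = - \frac{4421 - 10850}{2} = \left(- \frac{1}{2}\right) \left(-6429\right) = \frac{6429}{2} \approx 3214.5$)
$s{\left(V \right)} = 2 V^{2}$ ($s{\left(V \right)} = V 2 V = 2 V^{2}$)
$L{\left(c,b \right)} = \frac{26}{3} - \frac{164 b}{3}$ ($L{\left(c,b \right)} = \frac{- 164 b + 26}{3} = \frac{26 - 164 b}{3} = \frac{26}{3} - \frac{164 b}{3}$)
$\frac{34846}{s{\left(5 \right)}} + \frac{v}{L{\left(69,P{\left(-14,-12 \right)} \right)}} = \frac{34846}{2 \cdot 5^{2}} + \frac{6429}{2 \left(\frac{26}{3} - \frac{164 \left(-2 - 12 - 14\right)}{3}\right)} = \frac{34846}{2 \cdot 25} + \frac{6429}{2 \left(\frac{26}{3} - - \frac{4592}{3}\right)} = \frac{34846}{50} + \frac{6429}{2 \left(\frac{26}{3} + \frac{4592}{3}\right)} = 34846 \cdot \frac{1}{50} + \frac{6429}{2 \cdot \frac{4618}{3}} = \frac{17423}{25} + \frac{6429}{2} \cdot \frac{3}{4618} = \frac{17423}{25} + \frac{19287}{9236} = \frac{161401003}{230900}$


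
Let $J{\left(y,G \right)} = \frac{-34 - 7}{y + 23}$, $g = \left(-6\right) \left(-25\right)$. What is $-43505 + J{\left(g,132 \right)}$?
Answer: $- \frac{7526406}{173} \approx -43505.0$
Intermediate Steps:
$g = 150$
$J{\left(y,G \right)} = - \frac{41}{23 + y}$
$-43505 + J{\left(g,132 \right)} = -43505 - \frac{41}{23 + 150} = -43505 - \frac{41}{173} = - \frac{7526406}{173}$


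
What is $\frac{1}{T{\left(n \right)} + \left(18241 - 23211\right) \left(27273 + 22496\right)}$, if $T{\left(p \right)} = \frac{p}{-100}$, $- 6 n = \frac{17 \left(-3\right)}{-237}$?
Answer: $- \frac{47400}{11724481481983} \approx -4.0428 \cdot 10^{-9}$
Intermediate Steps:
$n = - \frac{17}{474}$ ($n = - \frac{17 \left(-3\right) \frac{1}{-237}}{6} = - \frac{\left(-51\right) \left(- \frac{1}{237}\right)}{6} = \left(- \frac{1}{6}\right) \frac{17}{79} = - \frac{17}{474} \approx -0.035865$)
$T{\left(p \right)} = - \frac{p}{100}$ ($T{\left(p \right)} = p \left(- \frac{1}{100}\right) = - \frac{p}{100}$)
$\frac{1}{T{\left(n \right)} + \left(18241 - 23211\right) \left(27273 + 22496\right)} = \frac{1}{\left(- \frac{1}{100}\right) \left(- \frac{17}{474}\right) + \left(18241 - 23211\right) \left(27273 + 22496\right)} = \frac{1}{\frac{17}{47400} - 247351930} = \frac{1}{- \frac{11724481481983}{47400}} = - \frac{47400}{11724481481983}$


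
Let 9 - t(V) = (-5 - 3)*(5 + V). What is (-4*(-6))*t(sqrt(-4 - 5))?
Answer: 1176 + 576*I ≈ 1176.0 + 576.0*I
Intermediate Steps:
t(V) = 49 + 8*V (t(V) = 9 - (-5 - 3)*(5 + V) = 9 - (-8)*(5 + V) = 9 - (-40 - 8*V) = 9 + (40 + 8*V) = 49 + 8*V)
(-4*(-6))*t(sqrt(-4 - 5)) = (-4*(-6))*(49 + 8*sqrt(-4 - 5)) = 24*(49 + 8*sqrt(-9)) = 24*(49 + 8*(3*I)) = 24*(49 + 24*I) = 1176 + 576*I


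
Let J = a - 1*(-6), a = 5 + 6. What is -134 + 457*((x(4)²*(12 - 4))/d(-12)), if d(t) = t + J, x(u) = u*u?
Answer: 935266/5 ≈ 1.8705e+5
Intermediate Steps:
a = 11
x(u) = u²
J = 17 (J = 11 - 1*(-6) = 11 + 6 = 17)
d(t) = 17 + t (d(t) = t + 17 = 17 + t)
-134 + 457*((x(4)²*(12 - 4))/d(-12)) = -134 + 457*(((4²)²*(12 - 4))/(17 - 12)) = -134 + 457*((16²*8)/5) = -134 + 457*((256*8)*(⅕)) = -134 + 457*(2048*(⅕)) = -134 + 457*(2048/5) = -134 + 935936/5 = 935266/5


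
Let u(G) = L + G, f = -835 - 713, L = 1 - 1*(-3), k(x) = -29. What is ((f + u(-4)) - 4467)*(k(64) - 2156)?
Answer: 13142775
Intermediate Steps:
L = 4 (L = 1 + 3 = 4)
f = -1548
u(G) = 4 + G
((f + u(-4)) - 4467)*(k(64) - 2156) = ((-1548 + (4 - 4)) - 4467)*(-29 - 2156) = ((-1548 + 0) - 4467)*(-2185) = (-1548 - 4467)*(-2185) = -6015*(-2185) = 13142775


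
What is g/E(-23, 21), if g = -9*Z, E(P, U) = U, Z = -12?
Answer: 36/7 ≈ 5.1429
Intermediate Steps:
g = 108 (g = -9*(-12) = 108)
g/E(-23, 21) = 108/21 = 108*(1/21) = 36/7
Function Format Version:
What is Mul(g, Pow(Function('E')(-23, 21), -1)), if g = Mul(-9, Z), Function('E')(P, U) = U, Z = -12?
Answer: Rational(36, 7) ≈ 5.1429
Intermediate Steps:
g = 108 (g = Mul(-9, -12) = 108)
Mul(g, Pow(Function('E')(-23, 21), -1)) = Mul(108, Pow(21, -1)) = Mul(108, Rational(1, 21)) = Rational(36, 7)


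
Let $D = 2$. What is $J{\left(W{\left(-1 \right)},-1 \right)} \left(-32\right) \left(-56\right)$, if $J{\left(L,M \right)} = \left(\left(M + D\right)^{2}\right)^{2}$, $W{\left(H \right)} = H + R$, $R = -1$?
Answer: $1792$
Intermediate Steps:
$W{\left(H \right)} = -1 + H$ ($W{\left(H \right)} = H - 1 = -1 + H$)
$J{\left(L,M \right)} = \left(2 + M\right)^{4}$ ($J{\left(L,M \right)} = \left(\left(M + 2\right)^{2}\right)^{2} = \left(\left(2 + M\right)^{2}\right)^{2} = \left(2 + M\right)^{4}$)
$J{\left(W{\left(-1 \right)},-1 \right)} \left(-32\right) \left(-56\right) = \left(2 - 1\right)^{4} \left(-32\right) \left(-56\right) = 1^{4} \left(-32\right) \left(-56\right) = 1 \left(-32\right) \left(-56\right) = \left(-32\right) \left(-56\right) = 1792$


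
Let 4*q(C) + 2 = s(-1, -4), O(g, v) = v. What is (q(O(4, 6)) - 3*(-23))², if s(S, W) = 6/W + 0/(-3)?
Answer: 297025/64 ≈ 4641.0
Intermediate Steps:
s(S, W) = 6/W (s(S, W) = 6/W + 0*(-⅓) = 6/W + 0 = 6/W)
q(C) = -7/8 (q(C) = -½ + (6/(-4))/4 = -½ + (6*(-¼))/4 = -½ + (¼)*(-3/2) = -½ - 3/8 = -7/8)
(q(O(4, 6)) - 3*(-23))² = (-7/8 - 3*(-23))² = (-7/8 + 69)² = (545/8)² = 297025/64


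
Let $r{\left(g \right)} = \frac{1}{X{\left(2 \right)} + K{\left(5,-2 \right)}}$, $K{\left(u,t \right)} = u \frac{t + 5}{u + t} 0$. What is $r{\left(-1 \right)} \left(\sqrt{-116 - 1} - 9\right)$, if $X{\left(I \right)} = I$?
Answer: $- \frac{9}{2} + \frac{3 i \sqrt{13}}{2} \approx -4.5 + 5.4083 i$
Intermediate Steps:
$K{\left(u,t \right)} = 0$ ($K{\left(u,t \right)} = u \frac{5 + t}{t + u} 0 = \frac{u \left(5 + t\right)}{t + u} 0 = 0$)
$r{\left(g \right)} = \frac{1}{2}$ ($r{\left(g \right)} = \frac{1}{2 + 0} = \frac{1}{2}$)
$r{\left(-1 \right)} \left(\sqrt{-116 - 1} - 9\right) = \frac{\sqrt{-116 - 1} - 9}{2} = \frac{\sqrt{-117} - 9}{2} = \frac{3 i \sqrt{13} - 9}{2} = \frac{-9 + 3 i \sqrt{13}}{2} = - \frac{9}{2} + \frac{3 i \sqrt{13}}{2}$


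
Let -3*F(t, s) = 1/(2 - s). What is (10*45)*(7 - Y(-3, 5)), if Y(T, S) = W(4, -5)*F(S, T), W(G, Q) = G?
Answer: 3270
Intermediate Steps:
F(t, s) = -1/(3*(2 - s))
Y(T, S) = 4/(3*(-2 + T)) (Y(T, S) = 4*(1/(3*(-2 + T))) = 4/(3*(-2 + T)))
(10*45)*(7 - Y(-3, 5)) = (10*45)*(7 - 4/(3*(-2 - 3))) = 450*(7 - 4/(3*(-5))) = 450*(7 - 4*(-1)/(3*5)) = 450*(7 - 1*(-4/15)) = 450*(7 + 4/15) = 450*(109/15) = 3270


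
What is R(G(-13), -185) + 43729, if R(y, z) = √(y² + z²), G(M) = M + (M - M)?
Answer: 43729 + √34394 ≈ 43914.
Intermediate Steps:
G(M) = M (G(M) = M + 0 = M)
R(G(-13), -185) + 43729 = √((-13)² + (-185)²) + 43729 = √(169 + 34225) + 43729 = √34394 + 43729 = 43729 + √34394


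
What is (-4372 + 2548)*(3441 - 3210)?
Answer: -421344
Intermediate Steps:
(-4372 + 2548)*(3441 - 3210) = -1824*231 = -421344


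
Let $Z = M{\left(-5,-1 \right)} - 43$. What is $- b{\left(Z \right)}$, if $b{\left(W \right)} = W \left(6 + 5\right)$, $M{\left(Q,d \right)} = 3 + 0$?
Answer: $440$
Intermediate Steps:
$M{\left(Q,d \right)} = 3$
$Z = -40$ ($Z = 3 - 43 = -40$)
$b{\left(W \right)} = 11 W$ ($b{\left(W \right)} = W 11 = 11 W$)
$- b{\left(Z \right)} = - 11 \left(-40\right) = \left(-1\right) \left(-440\right) = 440$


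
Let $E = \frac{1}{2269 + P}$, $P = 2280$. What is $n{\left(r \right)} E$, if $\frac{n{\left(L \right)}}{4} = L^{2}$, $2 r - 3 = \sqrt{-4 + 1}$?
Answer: $\frac{\left(3 + i \sqrt{3}\right)^{2}}{4549} \approx 0.001319 + 0.0022845 i$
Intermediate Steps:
$r = \frac{3}{2} + \frac{i \sqrt{3}}{2}$ ($r = \frac{3}{2} + \frac{\sqrt{-4 + 1}}{2} = \frac{3}{2} + \frac{\sqrt{-3}}{2} = \frac{3}{2} + \frac{i \sqrt{3}}{2} \approx 1.5 + 0.86602 i$)
$n{\left(L \right)} = 4 L^{2}$
$E = \frac{1}{4549}$ ($E = \frac{1}{2269 + 2280} = \frac{1}{4549} \approx 0.00021983$)
$n{\left(r \right)} E = 4 \left(\frac{3}{2} + \frac{i \sqrt{3}}{2}\right)^{2} \cdot \frac{1}{4549} = \frac{4 \left(\frac{3}{2} + \frac{i \sqrt{3}}{2}\right)^{2}}{4549}$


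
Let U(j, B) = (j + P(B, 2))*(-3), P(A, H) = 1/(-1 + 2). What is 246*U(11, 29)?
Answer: -8856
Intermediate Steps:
P(A, H) = 1 (P(A, H) = 1/1 = 1)
U(j, B) = -3 - 3*j (U(j, B) = (j + 1)*(-3) = (1 + j)*(-3) = -3 - 3*j)
246*U(11, 29) = 246*(-3 - 3*11) = 246*(-3 - 33) = 246*(-36) = -8856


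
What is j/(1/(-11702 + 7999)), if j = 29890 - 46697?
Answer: 62236321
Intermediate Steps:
j = -16807
j/(1/(-11702 + 7999)) = -16807/(1/(-11702 + 7999)) = -16807/(1/(-3703)) = -16807/(-1/3703) = -16807*(-3703) = 62236321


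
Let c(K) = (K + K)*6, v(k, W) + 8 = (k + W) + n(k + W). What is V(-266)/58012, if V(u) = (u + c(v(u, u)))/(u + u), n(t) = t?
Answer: 6565/15431192 ≈ 0.00042544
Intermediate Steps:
v(k, W) = -8 + 2*W + 2*k (v(k, W) = -8 + ((k + W) + (k + W)) = -8 + ((W + k) + (W + k)) = -8 + (2*W + 2*k) = -8 + 2*W + 2*k)
c(K) = 12*K (c(K) = (2*K)*6 = 12*K)
V(u) = (-96 + 49*u)/(2*u) (V(u) = (u + 12*(-8 + 2*u + 2*u))/(u + u) = (u + 12*(-8 + 4*u))/((2*u)) = (u + (-96 + 48*u))*(1/(2*u)) = (-96 + 49*u)*(1/(2*u)) = (-96 + 49*u)/(2*u))
V(-266)/58012 = (49/2 - 48/(-266))/58012 = (49/2 - 48*(-1/266))*(1/58012) = (49/2 + 24/133)*(1/58012) = (6565/266)*(1/58012) = 6565/15431192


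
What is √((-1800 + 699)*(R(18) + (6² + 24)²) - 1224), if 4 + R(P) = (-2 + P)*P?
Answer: 2*I*√1069377 ≈ 2068.2*I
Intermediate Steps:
R(P) = -4 + P*(-2 + P) (R(P) = -4 + (-2 + P)*P = -4 + P*(-2 + P))
√((-1800 + 699)*(R(18) + (6² + 24)²) - 1224) = √((-1800 + 699)*((-4 + 18² - 2*18) + (6² + 24)²) - 1224) = √(-1101*((-4 + 324 - 36) + (36 + 24)²) - 1224) = √(-1101*(284 + 60²) - 1224) = √(-1101*(284 + 3600) - 1224) = √(-1101*3884 - 1224) = √(-4276284 - 1224) = √(-4277508) = 2*I*√1069377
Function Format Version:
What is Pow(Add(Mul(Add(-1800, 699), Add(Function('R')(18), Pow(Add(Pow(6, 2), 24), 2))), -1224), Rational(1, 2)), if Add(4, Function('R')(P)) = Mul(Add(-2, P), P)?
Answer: Mul(2, I, Pow(1069377, Rational(1, 2))) ≈ Mul(2068.2, I)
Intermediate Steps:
Function('R')(P) = Add(-4, Mul(P, Add(-2, P))) (Function('R')(P) = Add(-4, Mul(Add(-2, P), P)) = Add(-4, Mul(P, Add(-2, P))))
Pow(Add(Mul(Add(-1800, 699), Add(Function('R')(18), Pow(Add(Pow(6, 2), 24), 2))), -1224), Rational(1, 2)) = Pow(Add(Mul(Add(-1800, 699), Add(Add(-4, Pow(18, 2), Mul(-2, 18)), Pow(Add(Pow(6, 2), 24), 2))), -1224), Rational(1, 2)) = Pow(Add(Mul(-1101, Add(Add(-4, 324, -36), Pow(Add(36, 24), 2))), -1224), Rational(1, 2)) = Pow(Add(Mul(-1101, Add(284, Pow(60, 2))), -1224), Rational(1, 2)) = Pow(Add(Mul(-1101, Add(284, 3600)), -1224), Rational(1, 2)) = Pow(Add(Mul(-1101, 3884), -1224), Rational(1, 2)) = Pow(Add(-4276284, -1224), Rational(1, 2)) = Pow(-4277508, Rational(1, 2)) = Mul(2, I, Pow(1069377, Rational(1, 2)))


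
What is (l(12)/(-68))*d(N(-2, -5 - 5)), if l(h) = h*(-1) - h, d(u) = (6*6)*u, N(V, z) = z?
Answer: -2160/17 ≈ -127.06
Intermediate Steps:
d(u) = 36*u
l(h) = -2*h (l(h) = -h - h = -2*h)
(l(12)/(-68))*d(N(-2, -5 - 5)) = (-2*12/(-68))*(36*(-5 - 5)) = (-24*(-1/68))*(36*(-10)) = (6/17)*(-360) = -2160/17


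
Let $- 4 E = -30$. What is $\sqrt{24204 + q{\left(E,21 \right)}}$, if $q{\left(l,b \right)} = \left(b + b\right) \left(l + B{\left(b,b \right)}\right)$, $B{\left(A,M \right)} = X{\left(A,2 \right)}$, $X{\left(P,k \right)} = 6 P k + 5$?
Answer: $\sqrt{35313} \approx 187.92$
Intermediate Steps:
$E = \frac{15}{2}$ ($E = \left(- \frac{1}{4}\right) \left(-30\right) = \frac{15}{2} \approx 7.5$)
$X{\left(P,k \right)} = 5 + 6 P k$ ($X{\left(P,k \right)} = 6 P k + 5 = 5 + 6 P k$)
$B{\left(A,M \right)} = 5 + 12 A$ ($B{\left(A,M \right)} = 5 + 6 A 2 = 5 + 12 A$)
$q{\left(l,b \right)} = 2 b \left(5 + l + 12 b\right)$ ($q{\left(l,b \right)} = \left(b + b\right) \left(l + \left(5 + 12 b\right)\right) = 2 b \left(5 + l + 12 b\right)$)
$\sqrt{24204 + q{\left(E,21 \right)}} = \sqrt{24204 + 2 \cdot 21 \left(5 + \frac{15}{2} + 12 \cdot 21\right)} = \sqrt{24204 + 2 \cdot 21 \left(5 + \frac{15}{2} + 252\right)} = \sqrt{24204 + 2 \cdot 21 \cdot \frac{529}{2}} = \sqrt{24204 + 11109} = \sqrt{35313}$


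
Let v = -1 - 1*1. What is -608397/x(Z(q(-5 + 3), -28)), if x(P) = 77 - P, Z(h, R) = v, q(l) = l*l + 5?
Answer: -608397/79 ≈ -7701.2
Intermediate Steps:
q(l) = 5 + l² (q(l) = l² + 5 = 5 + l²)
v = -2 (v = -1 - 1 = -2)
Z(h, R) = -2
-608397/x(Z(q(-5 + 3), -28)) = -608397/(77 - 1*(-2)) = -608397/(77 + 2) = -608397/79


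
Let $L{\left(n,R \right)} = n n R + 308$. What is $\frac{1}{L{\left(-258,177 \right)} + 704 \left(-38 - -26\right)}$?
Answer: $\frac{1}{11773688} \approx 8.4935 \cdot 10^{-8}$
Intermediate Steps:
$L{\left(n,R \right)} = 308 + R n^{2}$ ($L{\left(n,R \right)} = n^{2} R + 308 = R n^{2} + 308 = 308 + R n^{2}$)
$\frac{1}{L{\left(-258,177 \right)} + 704 \left(-38 - -26\right)} = \frac{1}{\left(308 + 177 \left(-258\right)^{2}\right) + 704 \left(-38 - -26\right)} = \frac{1}{\left(308 + 177 \cdot 66564\right) + 704 \left(-38 + 26\right)} = \frac{1}{\left(308 + 11781828\right) + 704 \left(-12\right)} = \frac{1}{11782136 - 8448} = \frac{1}{11773688}$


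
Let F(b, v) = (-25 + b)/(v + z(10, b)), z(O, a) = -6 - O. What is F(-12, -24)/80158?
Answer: 37/3206320 ≈ 1.1540e-5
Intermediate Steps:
F(b, v) = (-25 + b)/(-16 + v) (F(b, v) = (-25 + b)/(v + (-6 - 1*10)) = (-25 + b)/(v + (-6 - 10)) = (-25 + b)/(v - 16) = (-25 + b)/(-16 + v))
F(-12, -24)/80158 = ((-25 - 12)/(-16 - 24))/80158 = (-37/(-40))*(1/80158) = -1/40*(-37)*(1/80158) = (37/40)*(1/80158) = 37/3206320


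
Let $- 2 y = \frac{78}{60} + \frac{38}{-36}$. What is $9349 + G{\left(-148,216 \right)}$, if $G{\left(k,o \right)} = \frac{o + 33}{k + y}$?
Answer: $\frac{124609109}{13331} \approx 9347.3$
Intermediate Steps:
$y = - \frac{11}{90}$ ($y = - \frac{\frac{78}{60} + \frac{38}{-36}}{2} = - \frac{78 \cdot \frac{1}{60} + 38 \left(- \frac{1}{36}\right)}{2} = - \frac{\frac{13}{10} - \frac{19}{18}}{2} = \left(- \frac{1}{2}\right) \frac{11}{45} = - \frac{11}{90} \approx -0.12222$)
$G{\left(k,o \right)} = \frac{33 + o}{- \frac{11}{90} + k}$ ($G{\left(k,o \right)} = \frac{o + 33}{k - \frac{11}{90}} = \frac{33 + o}{- \frac{11}{90} + k}$)
$9349 + G{\left(-148,216 \right)} = 9349 + \frac{90 \left(33 + 216\right)}{-11 + 90 \left(-148\right)} = 9349 + 90 \frac{1}{-11 - 13320} \cdot 249 = 9349 + 90 \frac{1}{-13331} \cdot 249 = 9349 + 90 \left(- \frac{1}{13331}\right) 249 = 9349 - \frac{22410}{13331} = \frac{124609109}{13331}$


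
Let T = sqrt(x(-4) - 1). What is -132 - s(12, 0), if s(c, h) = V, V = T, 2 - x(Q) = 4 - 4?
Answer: -133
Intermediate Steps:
x(Q) = 2 (x(Q) = 2 - (4 - 4) = 2 - 1*0 = 2 + 0 = 2)
T = 1 (T = sqrt(2 - 1) = sqrt(1) = 1)
V = 1
s(c, h) = 1
-132 - s(12, 0) = -132 - 1*1 = -132 - 1 = -133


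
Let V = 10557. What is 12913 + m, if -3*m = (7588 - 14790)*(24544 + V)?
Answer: 252836141/3 ≈ 8.4279e+7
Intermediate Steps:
m = 252797402/3 (m = -(7588 - 14790)*(24544 + 10557)/3 = -(-7202)*35101/3 = -⅓*(-252797402) = 252797402/3 ≈ 8.4266e+7)
12913 + m = 12913 + 252797402/3 = 252836141/3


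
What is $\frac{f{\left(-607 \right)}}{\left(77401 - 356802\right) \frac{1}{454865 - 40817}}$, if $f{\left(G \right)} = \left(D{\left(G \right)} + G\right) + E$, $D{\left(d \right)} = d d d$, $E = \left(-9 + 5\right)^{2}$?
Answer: $\frac{92601476634432}{279401} \approx 3.3143 \cdot 10^{8}$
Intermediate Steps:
$E = 16$ ($E = \left(-4\right)^{2} = 16$)
$D{\left(d \right)} = d^{3}$ ($D{\left(d \right)} = d^{2} d = d^{3}$)
$f{\left(G \right)} = 16 + G + G^{3}$ ($f{\left(G \right)} = \left(G^{3} + G\right) + 16 = \left(G + G^{3}\right) + 16 = 16 + G + G^{3}$)
$\frac{f{\left(-607 \right)}}{\left(77401 - 356802\right) \frac{1}{454865 - 40817}} = \frac{16 - 607 + \left(-607\right)^{3}}{\left(77401 - 356802\right) \frac{1}{454865 - 40817}} = \frac{16 - 607 - 223648543}{\left(-279401\right) \frac{1}{414048}} = - \frac{223649134}{\left(-279401\right) \frac{1}{414048}} = - \frac{223649134}{- \frac{279401}{414048}} = \left(-223649134\right) \left(- \frac{414048}{279401}\right) = \frac{92601476634432}{279401}$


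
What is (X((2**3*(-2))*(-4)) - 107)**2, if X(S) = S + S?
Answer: 441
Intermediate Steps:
X(S) = 2*S
(X((2**3*(-2))*(-4)) - 107)**2 = (2*((2**3*(-2))*(-4)) - 107)**2 = (2*((8*(-2))*(-4)) - 107)**2 = (2*(-16*(-4)) - 107)**2 = (2*64 - 107)**2 = (128 - 107)**2 = 21**2 = 441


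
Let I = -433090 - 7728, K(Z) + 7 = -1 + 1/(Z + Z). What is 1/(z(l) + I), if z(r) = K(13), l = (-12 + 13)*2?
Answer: -26/11461475 ≈ -2.2685e-6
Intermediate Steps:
l = 2 (l = 1*2 = 2)
K(Z) = -8 + 1/(2*Z) (K(Z) = -7 + (-1 + 1/(Z + Z)) = -7 + (-1 + 1/(2*Z)) = -8 + 1/(2*Z))
z(r) = -207/26 (z(r) = -8 + (½)/13 = -8 + (½)*(1/13) = -8 + 1/26 = -207/26)
I = -440818
1/(z(l) + I) = 1/(-207/26 - 440818) = 1/(-11461475/26) = -26/11461475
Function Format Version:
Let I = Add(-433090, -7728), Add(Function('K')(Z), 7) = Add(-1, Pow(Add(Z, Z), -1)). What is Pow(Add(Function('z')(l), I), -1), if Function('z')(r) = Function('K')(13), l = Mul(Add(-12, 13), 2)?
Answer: Rational(-26, 11461475) ≈ -2.2685e-6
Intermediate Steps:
l = 2 (l = Mul(1, 2) = 2)
Function('K')(Z) = Add(-8, Mul(Rational(1, 2), Pow(Z, -1))) (Function('K')(Z) = Add(-7, Add(-1, Pow(Add(Z, Z), -1))) = Add(-7, Add(-1, Pow(Mul(2, Z), -1))) = Add(-7, Add(-1, Mul(Rational(1, 2), Pow(Z, -1)))) = Add(-8, Mul(Rational(1, 2), Pow(Z, -1))))
Function('z')(r) = Rational(-207, 26) (Function('z')(r) = Add(-8, Mul(Rational(1, 2), Pow(13, -1))) = Add(-8, Mul(Rational(1, 2), Rational(1, 13))) = Add(-8, Rational(1, 26)) = Rational(-207, 26))
I = -440818
Pow(Add(Function('z')(l), I), -1) = Pow(Add(Rational(-207, 26), -440818), -1) = Pow(Rational(-11461475, 26), -1) = Rational(-26, 11461475)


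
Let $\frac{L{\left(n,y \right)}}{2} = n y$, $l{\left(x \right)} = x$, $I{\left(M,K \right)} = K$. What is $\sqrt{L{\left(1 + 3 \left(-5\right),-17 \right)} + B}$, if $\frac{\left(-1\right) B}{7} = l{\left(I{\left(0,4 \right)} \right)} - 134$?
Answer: $3 \sqrt{154} \approx 37.229$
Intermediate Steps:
$L{\left(n,y \right)} = 2 n y$
$B = 910$ ($B = - 7 \left(4 - 134\right) = \left(-7\right) \left(-130\right) = 910$)
$\sqrt{L{\left(1 + 3 \left(-5\right),-17 \right)} + B} = \sqrt{2 \left(1 + 3 \left(-5\right)\right) \left(-17\right) + 910} = \sqrt{2 \left(1 - 15\right) \left(-17\right) + 910} = \sqrt{2 \left(-14\right) \left(-17\right) + 910} = \sqrt{476 + 910} = \sqrt{1386} = 3 \sqrt{154}$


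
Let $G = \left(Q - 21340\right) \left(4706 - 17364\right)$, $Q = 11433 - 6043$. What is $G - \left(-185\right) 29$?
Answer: $201900465$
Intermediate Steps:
$Q = 5390$ ($Q = 11433 - 6043 = 5390$)
$G = 201895100$ ($G = \left(5390 - 21340\right) \left(4706 - 17364\right) = \left(-15950\right) \left(-12658\right) = 201895100$)
$G - \left(-185\right) 29 = 201895100 - \left(-185\right) 29 = 201895100 - -5365 = 201895100 + 5365 = 201900465$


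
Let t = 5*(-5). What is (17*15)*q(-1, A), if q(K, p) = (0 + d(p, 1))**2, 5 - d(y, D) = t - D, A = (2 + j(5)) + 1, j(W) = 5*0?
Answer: 245055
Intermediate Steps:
j(W) = 0
A = 3 (A = (2 + 0) + 1 = 2 + 1 = 3)
t = -25
d(y, D) = 30 + D (d(y, D) = 5 - (-25 - D) = 5 + (25 + D) = 30 + D)
q(K, p) = 961 (q(K, p) = (0 + (30 + 1))**2 = (0 + 31)**2 = 31**2 = 961)
(17*15)*q(-1, A) = (17*15)*961 = 255*961 = 245055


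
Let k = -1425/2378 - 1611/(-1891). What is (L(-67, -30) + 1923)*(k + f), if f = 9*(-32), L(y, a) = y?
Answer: -41406129312/77531 ≈ -5.3406e+5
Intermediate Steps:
k = 1136283/4496798 (k = -1425*1/2378 - 1611*(-1/1891) = -1425/2378 + 1611/1891 = 1136283/4496798 ≈ 0.25269)
f = -288
(L(-67, -30) + 1923)*(k + f) = (-67 + 1923)*(1136283/4496798 - 288) = 1856*(-1293941541/4496798) = -41406129312/77531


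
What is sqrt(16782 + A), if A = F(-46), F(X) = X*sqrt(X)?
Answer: sqrt(16782 - 46*I*sqrt(46)) ≈ 129.55 - 1.204*I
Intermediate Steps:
F(X) = X**(3/2)
A = -46*I*sqrt(46) (A = (-46)**(3/2) = -46*I*sqrt(46) ≈ -311.99*I)
sqrt(16782 + A) = sqrt(16782 - 46*I*sqrt(46))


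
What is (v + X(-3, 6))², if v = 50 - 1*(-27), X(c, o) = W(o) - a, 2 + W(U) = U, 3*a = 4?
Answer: 57121/9 ≈ 6346.8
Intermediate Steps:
a = 4/3 (a = (⅓)*4 = 4/3 ≈ 1.3333)
W(U) = -2 + U
X(c, o) = -10/3 + o (X(c, o) = (-2 + o) - 1*4/3 = (-2 + o) - 4/3 = -10/3 + o)
v = 77 (v = 50 + 27 = 77)
(v + X(-3, 6))² = (77 + (-10/3 + 6))² = (77 + 8/3)² = (239/3)² = 57121/9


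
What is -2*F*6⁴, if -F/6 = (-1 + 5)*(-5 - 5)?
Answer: -622080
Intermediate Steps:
F = 240 (F = -6*(-1 + 5)*(-5 - 5) = -24*(-10) = -6*(-40) = 240)
-2*F*6⁴ = -2*240*6⁴ = -480*1296 = -622080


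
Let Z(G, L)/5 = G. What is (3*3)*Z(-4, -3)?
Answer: -180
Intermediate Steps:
Z(G, L) = 5*G
(3*3)*Z(-4, -3) = (3*3)*(5*(-4)) = 9*(-20) = -180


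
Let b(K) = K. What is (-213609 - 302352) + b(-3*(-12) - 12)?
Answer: -515937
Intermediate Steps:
(-213609 - 302352) + b(-3*(-12) - 12) = (-213609 - 302352) + (-3*(-12) - 12) = -515961 + (36 - 12) = -515961 + 24 = -515937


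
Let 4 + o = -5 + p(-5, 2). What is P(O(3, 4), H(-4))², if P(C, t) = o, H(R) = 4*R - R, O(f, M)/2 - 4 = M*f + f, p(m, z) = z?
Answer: 49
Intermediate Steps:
O(f, M) = 8 + 2*f + 2*M*f (O(f, M) = 8 + 2*(M*f + f) = 8 + 2*(f + M*f) = 8 + (2*f + 2*M*f) = 8 + 2*f + 2*M*f)
o = -7 (o = -4 + (-5 + 2) = -4 - 3 = -7)
H(R) = 3*R
P(C, t) = -7
P(O(3, 4), H(-4))² = (-7)² = 49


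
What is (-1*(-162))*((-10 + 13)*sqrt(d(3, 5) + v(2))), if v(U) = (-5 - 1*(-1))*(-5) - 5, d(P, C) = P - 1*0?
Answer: 1458*sqrt(2) ≈ 2061.9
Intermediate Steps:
d(P, C) = P (d(P, C) = P + 0 = P)
v(U) = 15 (v(U) = (-5 + 1)*(-5) - 5 = -4*(-5) - 5 = 20 - 5 = 15)
(-1*(-162))*((-10 + 13)*sqrt(d(3, 5) + v(2))) = (-1*(-162))*((-10 + 13)*sqrt(3 + 15)) = 162*(3*sqrt(18)) = 162*(3*(3*sqrt(2))) = 162*(9*sqrt(2)) = 1458*sqrt(2)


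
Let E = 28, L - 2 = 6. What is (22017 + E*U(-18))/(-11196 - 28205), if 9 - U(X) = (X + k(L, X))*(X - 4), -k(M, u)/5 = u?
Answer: -66621/39401 ≈ -1.6908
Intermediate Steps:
L = 8 (L = 2 + 6 = 8)
k(M, u) = -5*u
U(X) = 9 + 4*X*(-4 + X) (U(X) = 9 - (X - 5*X)*(X - 4) = 9 - (-4*X)*(-4 + X) = 9 - (-4)*X*(-4 + X) = 9 + 4*X*(-4 + X))
(22017 + E*U(-18))/(-11196 - 28205) = (22017 + 28*(9 - 16*(-18) + 4*(-18)²))/(-11196 - 28205) = (22017 + 28*(9 + 288 + 4*324))/(-39401) = (22017 + 28*(9 + 288 + 1296))*(-1/39401) = (22017 + 28*1593)*(-1/39401) = (22017 + 44604)*(-1/39401) = 66621*(-1/39401) = -66621/39401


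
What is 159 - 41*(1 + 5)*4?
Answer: -825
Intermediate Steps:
159 - 41*(1 + 5)*4 = 159 - 246*4 = 159 - 41*24 = 159 - 984 = -825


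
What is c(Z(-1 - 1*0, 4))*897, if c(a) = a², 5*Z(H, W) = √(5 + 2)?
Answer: 6279/25 ≈ 251.16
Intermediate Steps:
Z(H, W) = √7/5 (Z(H, W) = √(5 + 2)/5 = √7/5)
c(Z(-1 - 1*0, 4))*897 = (√7/5)²*897 = (7/25)*897 = 6279/25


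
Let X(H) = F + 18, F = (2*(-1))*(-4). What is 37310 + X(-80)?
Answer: 37336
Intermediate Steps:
F = 8 (F = -2*(-4) = 8)
X(H) = 26 (X(H) = 8 + 18 = 26)
37310 + X(-80) = 37310 + 26 = 37336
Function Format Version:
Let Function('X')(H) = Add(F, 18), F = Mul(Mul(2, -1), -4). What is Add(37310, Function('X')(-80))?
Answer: 37336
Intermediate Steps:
F = 8 (F = Mul(-2, -4) = 8)
Function('X')(H) = 26 (Function('X')(H) = Add(8, 18) = 26)
Add(37310, Function('X')(-80)) = Add(37310, 26) = 37336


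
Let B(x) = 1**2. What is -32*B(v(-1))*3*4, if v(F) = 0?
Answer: -384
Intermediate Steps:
B(x) = 1
-32*B(v(-1))*3*4 = -32*1*3*4 = -96*4 = -32*12 = -384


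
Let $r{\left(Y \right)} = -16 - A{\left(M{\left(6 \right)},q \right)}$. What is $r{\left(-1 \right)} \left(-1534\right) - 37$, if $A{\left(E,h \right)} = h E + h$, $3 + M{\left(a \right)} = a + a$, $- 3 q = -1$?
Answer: $\frac{88861}{3} \approx 29620.0$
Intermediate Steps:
$q = \frac{1}{3}$ ($q = \left(- \frac{1}{3}\right) \left(-1\right) = \frac{1}{3} \approx 0.33333$)
$M{\left(a \right)} = -3 + 2 a$ ($M{\left(a \right)} = -3 + \left(a + a\right) = -3 + 2 a$)
$A{\left(E,h \right)} = h + E h$ ($A{\left(E,h \right)} = E h + h = h + E h$)
$r{\left(Y \right)} = - \frac{58}{3}$ ($r{\left(Y \right)} = -16 - \frac{1 + \left(-3 + 2 \cdot 6\right)}{3} = -16 - \frac{1 + \left(-3 + 12\right)}{3} = -16 - \frac{1 + 9}{3} = -16 - \frac{1}{3} \cdot 10 = -16 - \frac{10}{3} = - \frac{58}{3}$)
$r{\left(-1 \right)} \left(-1534\right) - 37 = \left(- \frac{58}{3}\right) \left(-1534\right) - 37 = \frac{88972}{3} - 37 = \frac{88861}{3}$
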